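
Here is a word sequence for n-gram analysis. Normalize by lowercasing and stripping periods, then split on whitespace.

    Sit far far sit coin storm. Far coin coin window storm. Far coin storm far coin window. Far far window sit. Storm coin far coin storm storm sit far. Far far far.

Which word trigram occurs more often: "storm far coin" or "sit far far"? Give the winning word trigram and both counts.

"storm far coin": 3 occurrences
"sit far far": 2 occurrences

"storm far coin" (3 vs 2)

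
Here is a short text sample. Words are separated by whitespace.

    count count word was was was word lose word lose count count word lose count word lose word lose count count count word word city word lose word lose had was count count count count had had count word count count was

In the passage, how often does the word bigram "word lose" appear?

7

Scanning the 41 overlapping bigram windows for "word lose":
  position 7–8: word lose
  position 9–10: word lose
  position 13–14: word lose
  position 16–17: word lose
  position 18–19: word lose
  position 26–27: word lose
  position 28–29: word lose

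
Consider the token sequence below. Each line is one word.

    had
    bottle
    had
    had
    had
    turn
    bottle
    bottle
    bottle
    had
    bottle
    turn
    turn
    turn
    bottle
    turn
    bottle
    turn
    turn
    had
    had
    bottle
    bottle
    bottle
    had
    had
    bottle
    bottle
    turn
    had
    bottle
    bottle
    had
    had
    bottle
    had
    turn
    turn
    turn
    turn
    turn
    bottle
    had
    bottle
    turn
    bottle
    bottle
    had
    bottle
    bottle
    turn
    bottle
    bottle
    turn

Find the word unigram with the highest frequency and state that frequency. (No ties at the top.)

"bottle", 23 times

Unigram frequencies (highest first):
  bottle: 23
  turn: 16
  had: 15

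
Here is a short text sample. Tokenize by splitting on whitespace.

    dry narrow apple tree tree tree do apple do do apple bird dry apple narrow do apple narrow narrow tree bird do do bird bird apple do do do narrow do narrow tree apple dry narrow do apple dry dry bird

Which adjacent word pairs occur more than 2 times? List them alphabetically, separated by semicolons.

Bigram counts meeting the condition (more than 2 times):
  do apple: 4
  do do: 4
  narrow do: 3

do apple; do do; narrow do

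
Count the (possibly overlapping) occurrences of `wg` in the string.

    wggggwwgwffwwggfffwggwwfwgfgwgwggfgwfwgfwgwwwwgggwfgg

Sliding a length-2 window over the 53 characters (52 positions):
  position 1–2: wg
  position 7–8: wg
  position 13–14: wg
  position 19–20: wg
  position 25–26: wg
  position 29–30: wg
  position 31–32: wg
  position 38–39: wg
  position 41–42: wg
  position 46–47: wg

10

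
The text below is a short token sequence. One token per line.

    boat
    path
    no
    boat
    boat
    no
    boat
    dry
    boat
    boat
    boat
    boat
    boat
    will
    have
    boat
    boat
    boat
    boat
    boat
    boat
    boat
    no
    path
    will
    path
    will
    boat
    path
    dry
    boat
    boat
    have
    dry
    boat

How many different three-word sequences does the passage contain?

35 tokens → 33 trigram windows in total.
Repeated trigrams (each contributes count−1 duplicates):
  boat boat boat: 8
  boat boat no: 2
  dry boat boat: 2
9 duplicate windows → 33 − 9 = 24 distinct.

24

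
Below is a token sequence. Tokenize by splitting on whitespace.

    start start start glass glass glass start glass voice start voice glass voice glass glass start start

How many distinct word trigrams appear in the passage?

17 tokens → 15 trigram windows in total.
Repeated trigrams (each contributes count−1 duplicates):
  glass glass start: 2
1 duplicate windows → 15 − 1 = 14 distinct.

14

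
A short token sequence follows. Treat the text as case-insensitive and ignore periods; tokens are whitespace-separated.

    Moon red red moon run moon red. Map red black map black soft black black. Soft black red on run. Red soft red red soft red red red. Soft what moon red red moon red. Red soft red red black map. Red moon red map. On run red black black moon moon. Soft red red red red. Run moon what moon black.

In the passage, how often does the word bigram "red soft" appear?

4

Scanning the 61 overlapping bigram windows for "red soft":
  position 21–22: red soft
  position 24–25: red soft
  position 28–29: red soft
  position 36–37: red soft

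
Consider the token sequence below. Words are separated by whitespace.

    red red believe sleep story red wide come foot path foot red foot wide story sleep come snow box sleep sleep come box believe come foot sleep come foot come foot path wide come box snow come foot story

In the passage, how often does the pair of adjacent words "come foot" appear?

Scanning the 38 overlapping bigram windows for "come foot":
  position 8–9: come foot
  position 25–26: come foot
  position 28–29: come foot
  position 30–31: come foot
  position 37–38: come foot

5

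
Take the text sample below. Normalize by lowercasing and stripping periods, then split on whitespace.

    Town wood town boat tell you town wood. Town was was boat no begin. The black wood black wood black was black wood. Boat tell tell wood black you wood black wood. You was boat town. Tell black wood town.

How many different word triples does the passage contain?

40 tokens → 38 trigram windows in total.
Repeated trigrams (each contributes count−1 duplicates):
  black wood black: 2
  town wood town: 2
  wood black wood: 2
3 duplicate windows → 38 − 3 = 35 distinct.

35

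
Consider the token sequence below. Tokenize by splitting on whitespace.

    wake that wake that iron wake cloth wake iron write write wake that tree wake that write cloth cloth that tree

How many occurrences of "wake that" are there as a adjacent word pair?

Scanning the 20 overlapping bigram windows for "wake that":
  position 1–2: wake that
  position 3–4: wake that
  position 12–13: wake that
  position 15–16: wake that

4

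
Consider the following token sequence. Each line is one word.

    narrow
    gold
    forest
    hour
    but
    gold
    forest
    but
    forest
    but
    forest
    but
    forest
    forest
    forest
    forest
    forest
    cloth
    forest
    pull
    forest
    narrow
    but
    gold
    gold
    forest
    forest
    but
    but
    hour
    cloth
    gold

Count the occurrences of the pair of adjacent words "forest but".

4

Scanning the 31 overlapping bigram windows for "forest but":
  position 7–8: forest but
  position 9–10: forest but
  position 11–12: forest but
  position 27–28: forest but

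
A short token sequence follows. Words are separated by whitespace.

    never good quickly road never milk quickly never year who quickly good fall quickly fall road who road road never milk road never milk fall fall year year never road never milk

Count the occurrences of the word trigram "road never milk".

4

Scanning the 30 overlapping trigram windows for "road never milk":
  position 4–6: road never milk
  position 19–21: road never milk
  position 22–24: road never milk
  position 30–32: road never milk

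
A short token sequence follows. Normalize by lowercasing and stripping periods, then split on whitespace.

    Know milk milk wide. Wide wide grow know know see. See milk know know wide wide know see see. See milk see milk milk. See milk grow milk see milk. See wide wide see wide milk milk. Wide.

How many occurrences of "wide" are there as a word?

9

Scanning the 38 tokens for "wide":
  position 4: wide
  position 5: wide
  position 6: wide
  position 15: wide
  position 16: wide
  position 32: wide
  position 33: wide
  position 35: wide
  position 38: wide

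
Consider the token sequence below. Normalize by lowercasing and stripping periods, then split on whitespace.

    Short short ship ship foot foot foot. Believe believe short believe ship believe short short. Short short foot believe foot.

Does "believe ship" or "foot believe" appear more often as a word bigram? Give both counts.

"believe ship": 1 occurrence
"foot believe": 2 occurrences

"foot believe" (2 vs 1)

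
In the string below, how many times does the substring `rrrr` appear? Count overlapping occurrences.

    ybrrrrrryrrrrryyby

Sliding a length-4 window over the 18 characters (15 positions):
  position 3–6: rrrr
  position 4–7: rrrr
  position 5–8: rrrr
  position 10–13: rrrr
  position 11–14: rrrr

5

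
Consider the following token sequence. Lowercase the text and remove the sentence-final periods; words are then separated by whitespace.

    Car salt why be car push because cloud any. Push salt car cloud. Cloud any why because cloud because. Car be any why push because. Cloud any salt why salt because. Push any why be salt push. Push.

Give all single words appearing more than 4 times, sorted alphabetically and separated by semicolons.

any; because; cloud; push; salt; why

Unigram counts meeting the condition (more than 4 times):
  any: 5
  because: 5
  cloud: 5
  push: 6
  salt: 5
  why: 5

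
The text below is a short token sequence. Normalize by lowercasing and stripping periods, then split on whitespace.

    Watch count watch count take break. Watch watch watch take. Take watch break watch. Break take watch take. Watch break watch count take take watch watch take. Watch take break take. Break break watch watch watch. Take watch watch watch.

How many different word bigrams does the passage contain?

12

40 tokens → 39 bigram windows in total.
Repeated bigrams (each contributes count−1 duplicates):
  watch watch: 7
  take watch: 6
  watch take: 5
  break watch: 4
  take break: 3
  watch break: 3
  watch count: 3
  break take: 2
  … (2 more repeated)
27 duplicate windows → 39 − 27 = 12 distinct.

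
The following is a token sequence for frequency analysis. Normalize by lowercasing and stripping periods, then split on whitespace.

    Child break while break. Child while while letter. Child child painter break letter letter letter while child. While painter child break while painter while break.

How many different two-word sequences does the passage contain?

25 tokens → 24 bigram windows in total.
Repeated bigrams (each contributes count−1 duplicates):
  break while: 2
  child break: 2
  child while: 2
  letter letter: 2
  while break: 2
  while painter: 2
6 duplicate windows → 24 − 6 = 18 distinct.

18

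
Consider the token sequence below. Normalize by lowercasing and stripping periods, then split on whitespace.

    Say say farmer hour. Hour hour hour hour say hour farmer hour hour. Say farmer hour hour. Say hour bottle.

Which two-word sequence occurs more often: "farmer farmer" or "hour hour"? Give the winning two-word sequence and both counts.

"farmer farmer": 0 occurrences
"hour hour": 6 occurrences

"hour hour" (6 vs 0)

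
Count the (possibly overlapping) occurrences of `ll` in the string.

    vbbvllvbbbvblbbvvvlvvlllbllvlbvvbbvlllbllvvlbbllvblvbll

9

Sliding a length-2 window over the 55 characters (54 positions):
  position 5–6: ll
  position 22–23: ll
  position 23–24: ll
  position 26–27: ll
  position 36–37: ll
  position 37–38: ll
  position 40–41: ll
  position 47–48: ll
  position 54–55: ll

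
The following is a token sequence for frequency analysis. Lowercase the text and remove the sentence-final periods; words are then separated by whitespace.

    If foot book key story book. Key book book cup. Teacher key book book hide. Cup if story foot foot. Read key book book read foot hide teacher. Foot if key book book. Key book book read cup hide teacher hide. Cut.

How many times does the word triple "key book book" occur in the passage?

Scanning the 40 overlapping trigram windows for "key book book":
  position 7–9: key book book
  position 12–14: key book book
  position 22–24: key book book
  position 31–33: key book book
  position 34–36: key book book

5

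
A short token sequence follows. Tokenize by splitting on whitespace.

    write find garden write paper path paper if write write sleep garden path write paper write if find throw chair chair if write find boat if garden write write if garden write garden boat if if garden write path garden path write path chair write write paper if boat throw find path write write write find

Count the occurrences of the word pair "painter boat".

0

Scanning the 55 overlapping bigram windows for "painter boat":
  (none found)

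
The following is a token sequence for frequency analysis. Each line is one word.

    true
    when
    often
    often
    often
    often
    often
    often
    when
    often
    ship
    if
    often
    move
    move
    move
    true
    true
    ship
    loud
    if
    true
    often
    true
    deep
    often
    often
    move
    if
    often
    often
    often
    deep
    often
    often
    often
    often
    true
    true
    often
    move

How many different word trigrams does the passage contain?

32

41 tokens → 39 trigram windows in total.
Repeated trigrams (each contributes count−1 duplicates):
  often often often: 7
  deep often often: 2
7 duplicate windows → 39 − 7 = 32 distinct.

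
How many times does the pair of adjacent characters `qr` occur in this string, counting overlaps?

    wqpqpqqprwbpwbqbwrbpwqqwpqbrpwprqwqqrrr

Sliding a length-2 window over the 39 characters (38 positions):
  position 36–37: qr

1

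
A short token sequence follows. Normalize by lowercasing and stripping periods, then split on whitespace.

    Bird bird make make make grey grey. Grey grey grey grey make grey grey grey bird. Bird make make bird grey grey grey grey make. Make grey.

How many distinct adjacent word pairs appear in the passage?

27 tokens → 26 bigram windows in total.
Repeated bigrams (each contributes count−1 duplicates):
  grey grey: 10
  make make: 4
  make grey: 3
  bird bird: 2
  bird make: 2
  grey make: 2
17 duplicate windows → 26 − 17 = 9 distinct.

9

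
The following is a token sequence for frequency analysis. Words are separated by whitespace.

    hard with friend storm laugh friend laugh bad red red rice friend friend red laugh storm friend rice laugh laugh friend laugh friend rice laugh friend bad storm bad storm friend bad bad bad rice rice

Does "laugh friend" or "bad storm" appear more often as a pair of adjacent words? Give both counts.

"laugh friend": 4 occurrences
"bad storm": 2 occurrences

"laugh friend" (4 vs 2)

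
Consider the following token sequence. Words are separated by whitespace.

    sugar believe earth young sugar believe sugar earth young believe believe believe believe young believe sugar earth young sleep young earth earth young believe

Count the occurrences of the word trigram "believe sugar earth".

2

Scanning the 22 overlapping trigram windows for "believe sugar earth":
  position 6–8: believe sugar earth
  position 15–17: believe sugar earth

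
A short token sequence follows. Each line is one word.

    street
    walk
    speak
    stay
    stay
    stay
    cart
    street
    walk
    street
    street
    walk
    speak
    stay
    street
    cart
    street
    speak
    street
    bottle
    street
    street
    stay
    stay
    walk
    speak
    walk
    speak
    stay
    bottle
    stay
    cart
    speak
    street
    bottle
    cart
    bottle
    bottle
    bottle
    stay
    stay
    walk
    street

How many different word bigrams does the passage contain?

43 tokens → 42 bigram windows in total.
Repeated bigrams (each contributes count−1 duplicates):
  stay stay: 4
  walk speak: 4
  speak stay: 3
  street walk: 3
  bottle bottle: 2
  bottle stay: 2
  cart street: 2
  speak street: 2
  … (5 more repeated)
19 duplicate windows → 42 − 19 = 23 distinct.

23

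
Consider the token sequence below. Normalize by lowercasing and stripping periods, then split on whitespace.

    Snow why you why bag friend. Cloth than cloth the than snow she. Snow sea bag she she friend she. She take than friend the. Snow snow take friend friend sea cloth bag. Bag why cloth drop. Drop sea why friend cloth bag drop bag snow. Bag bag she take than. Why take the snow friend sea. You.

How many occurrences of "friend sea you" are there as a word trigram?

1

Scanning the 56 overlapping trigram windows for "friend sea you":
  position 56–58: friend sea you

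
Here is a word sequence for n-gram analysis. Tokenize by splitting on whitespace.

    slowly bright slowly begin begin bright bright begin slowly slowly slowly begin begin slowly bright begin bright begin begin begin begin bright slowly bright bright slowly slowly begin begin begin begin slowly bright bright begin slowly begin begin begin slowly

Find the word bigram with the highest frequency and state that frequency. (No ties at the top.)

Bigram frequencies (highest first):
  begin begin: 10
  begin slowly: 5
  slowly bright: 4
  slowly begin: 4
  bright begin: 4
  bright slowly: 3
  … (3 more, each ≤ 3)

"begin begin", 10 times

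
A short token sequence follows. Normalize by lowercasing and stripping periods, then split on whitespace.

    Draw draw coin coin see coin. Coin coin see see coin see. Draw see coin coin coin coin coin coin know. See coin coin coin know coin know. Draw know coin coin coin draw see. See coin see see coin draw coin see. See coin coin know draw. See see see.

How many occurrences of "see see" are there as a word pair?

6

Scanning the 50 overlapping bigram windows for "see see":
  position 9–10: see see
  position 35–36: see see
  position 38–39: see see
  position 43–44: see see
  position 49–50: see see
  position 50–51: see see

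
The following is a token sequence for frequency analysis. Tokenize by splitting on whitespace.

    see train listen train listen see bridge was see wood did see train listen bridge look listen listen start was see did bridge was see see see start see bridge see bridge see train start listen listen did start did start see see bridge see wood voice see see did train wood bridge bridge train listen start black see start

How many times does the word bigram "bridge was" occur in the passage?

Scanning the 59 overlapping bigram windows for "bridge was":
  position 7–8: bridge was
  position 23–24: bridge was

2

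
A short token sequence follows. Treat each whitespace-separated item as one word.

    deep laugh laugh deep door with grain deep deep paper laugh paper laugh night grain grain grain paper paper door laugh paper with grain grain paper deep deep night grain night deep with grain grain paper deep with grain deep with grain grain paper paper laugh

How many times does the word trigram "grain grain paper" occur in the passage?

Scanning the 44 overlapping trigram windows for "grain grain paper":
  position 16–18: grain grain paper
  position 24–26: grain grain paper
  position 34–36: grain grain paper
  position 42–44: grain grain paper

4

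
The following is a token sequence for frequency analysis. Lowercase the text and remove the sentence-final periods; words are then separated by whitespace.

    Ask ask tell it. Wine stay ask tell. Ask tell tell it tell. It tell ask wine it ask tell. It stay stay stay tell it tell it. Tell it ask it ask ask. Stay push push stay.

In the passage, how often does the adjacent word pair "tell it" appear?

Scanning the 37 overlapping bigram windows for "tell it":
  position 3–4: tell it
  position 11–12: tell it
  position 13–14: tell it
  position 20–21: tell it
  position 25–26: tell it
  position 27–28: tell it
  position 29–30: tell it

7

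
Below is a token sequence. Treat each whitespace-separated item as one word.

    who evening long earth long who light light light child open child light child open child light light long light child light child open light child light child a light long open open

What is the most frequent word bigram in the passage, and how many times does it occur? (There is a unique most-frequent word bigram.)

"light child", 6 times

Bigram frequencies (highest first):
  light child: 6
  child light: 4
  light light: 3
  child open: 3
  open child: 2
  light long: 2
  … (12 more, each ≤ 1)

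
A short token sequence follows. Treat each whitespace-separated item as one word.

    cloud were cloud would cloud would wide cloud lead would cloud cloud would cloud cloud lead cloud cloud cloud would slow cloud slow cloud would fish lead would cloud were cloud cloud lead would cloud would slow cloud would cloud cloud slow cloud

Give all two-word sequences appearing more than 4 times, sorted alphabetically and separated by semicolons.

Bigram counts meeting the condition (more than 4 times):
  cloud cloud: 6
  cloud would: 7
  would cloud: 6

cloud cloud; cloud would; would cloud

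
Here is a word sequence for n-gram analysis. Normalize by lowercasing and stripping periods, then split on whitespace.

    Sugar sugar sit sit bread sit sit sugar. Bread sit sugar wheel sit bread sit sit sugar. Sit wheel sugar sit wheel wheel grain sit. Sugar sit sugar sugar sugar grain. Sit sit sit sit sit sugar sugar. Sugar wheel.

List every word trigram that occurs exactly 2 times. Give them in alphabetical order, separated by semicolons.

bread sit sit; sit bread sit; sit sugar sit; sit sugar sugar; sugar sit wheel; sugar sugar sugar

Trigram counts meeting the condition (exactly 2 times):
  bread sit sit: 2
  sit bread sit: 2
  sit sugar sit: 2
  sit sugar sugar: 2
  sugar sit wheel: 2
  sugar sugar sugar: 2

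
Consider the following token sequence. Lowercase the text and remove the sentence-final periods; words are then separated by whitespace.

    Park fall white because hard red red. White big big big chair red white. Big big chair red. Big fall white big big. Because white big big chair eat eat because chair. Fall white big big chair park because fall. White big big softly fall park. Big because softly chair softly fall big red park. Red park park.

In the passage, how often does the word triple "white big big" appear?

6

Scanning the 56 overlapping trigram windows for "white big big":
  position 8–10: white big big
  position 14–16: white big big
  position 21–23: white big big
  position 25–27: white big big
  position 34–36: white big big
  position 41–43: white big big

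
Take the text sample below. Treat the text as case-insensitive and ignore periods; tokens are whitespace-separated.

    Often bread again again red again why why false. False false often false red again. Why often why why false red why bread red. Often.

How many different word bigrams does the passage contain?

25 tokens → 24 bigram windows in total.
Repeated bigrams (each contributes count−1 duplicates):
  again why: 2
  false false: 2
  false red: 2
  red again: 2
  why false: 2
  why why: 2
6 duplicate windows → 24 − 6 = 18 distinct.

18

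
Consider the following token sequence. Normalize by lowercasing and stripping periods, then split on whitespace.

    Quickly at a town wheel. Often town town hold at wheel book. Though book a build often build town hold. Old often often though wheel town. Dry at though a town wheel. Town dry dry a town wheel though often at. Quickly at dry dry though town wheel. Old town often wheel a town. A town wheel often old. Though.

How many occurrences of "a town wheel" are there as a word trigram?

Scanning the 58 overlapping trigram windows for "a town wheel":
  position 3–5: a town wheel
  position 30–32: a town wheel
  position 36–38: a town wheel
  position 55–57: a town wheel

4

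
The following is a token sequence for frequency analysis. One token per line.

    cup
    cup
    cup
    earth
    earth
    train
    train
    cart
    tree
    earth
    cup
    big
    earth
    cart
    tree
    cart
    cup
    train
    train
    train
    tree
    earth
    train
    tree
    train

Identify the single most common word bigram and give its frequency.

"train train", 3 times

Bigram frequencies (highest first):
  train train: 3
  cup cup: 2
  earth train: 2
  cart tree: 2
  tree earth: 2
  train tree: 2
  … (11 more, each ≤ 1)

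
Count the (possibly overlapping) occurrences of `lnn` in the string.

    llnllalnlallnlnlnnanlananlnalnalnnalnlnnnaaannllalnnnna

Sliding a length-3 window over the 55 characters (53 positions):
  position 16–18: lnn
  position 32–34: lnn
  position 38–40: lnn
  position 50–52: lnn

4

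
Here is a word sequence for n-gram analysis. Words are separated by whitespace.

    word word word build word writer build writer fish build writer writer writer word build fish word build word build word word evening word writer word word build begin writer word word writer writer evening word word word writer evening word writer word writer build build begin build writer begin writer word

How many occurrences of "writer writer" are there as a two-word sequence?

Scanning the 51 overlapping bigram windows for "writer writer":
  position 11–12: writer writer
  position 12–13: writer writer
  position 33–34: writer writer

3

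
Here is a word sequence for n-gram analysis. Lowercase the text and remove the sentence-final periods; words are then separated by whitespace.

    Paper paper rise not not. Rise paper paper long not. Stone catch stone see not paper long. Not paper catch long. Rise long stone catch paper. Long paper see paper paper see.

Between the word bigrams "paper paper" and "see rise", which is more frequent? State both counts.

"paper paper" (3 vs 0)

"paper paper": 3 occurrences
"see rise": 0 occurrences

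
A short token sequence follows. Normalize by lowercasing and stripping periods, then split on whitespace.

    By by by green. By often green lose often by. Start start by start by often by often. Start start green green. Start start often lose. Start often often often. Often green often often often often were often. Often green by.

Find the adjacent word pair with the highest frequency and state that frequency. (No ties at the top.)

Bigram frequencies (highest first):
  often often: 7
  by often: 3
  often green: 3
  start start: 3
  by by: 2
  green by: 2
  … (16 more, each ≤ 2)

"often often", 7 times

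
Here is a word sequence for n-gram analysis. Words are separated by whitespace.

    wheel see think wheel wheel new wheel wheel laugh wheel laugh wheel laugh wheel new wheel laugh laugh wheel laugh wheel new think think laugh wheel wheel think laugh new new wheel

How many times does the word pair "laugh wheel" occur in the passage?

Scanning the 31 overlapping bigram windows for "laugh wheel":
  position 9–10: laugh wheel
  position 11–12: laugh wheel
  position 13–14: laugh wheel
  position 18–19: laugh wheel
  position 20–21: laugh wheel
  position 25–26: laugh wheel

6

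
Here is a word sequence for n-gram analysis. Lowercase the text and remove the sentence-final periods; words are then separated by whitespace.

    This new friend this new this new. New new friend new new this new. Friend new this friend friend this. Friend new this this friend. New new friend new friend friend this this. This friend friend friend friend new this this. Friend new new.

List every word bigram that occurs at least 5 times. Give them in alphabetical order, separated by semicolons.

Bigram counts meeting the condition (at least 5 times):
  friend friend: 5
  friend new: 7
  new friend: 5
  new new: 5
  new this: 5
  this friend: 5

friend friend; friend new; new friend; new new; new this; this friend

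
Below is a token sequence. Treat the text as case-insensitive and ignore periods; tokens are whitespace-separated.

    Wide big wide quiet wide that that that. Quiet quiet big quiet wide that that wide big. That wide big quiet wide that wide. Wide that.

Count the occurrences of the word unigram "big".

4

Scanning the 26 tokens for "big":
  position 2: big
  position 11: big
  position 17: big
  position 20: big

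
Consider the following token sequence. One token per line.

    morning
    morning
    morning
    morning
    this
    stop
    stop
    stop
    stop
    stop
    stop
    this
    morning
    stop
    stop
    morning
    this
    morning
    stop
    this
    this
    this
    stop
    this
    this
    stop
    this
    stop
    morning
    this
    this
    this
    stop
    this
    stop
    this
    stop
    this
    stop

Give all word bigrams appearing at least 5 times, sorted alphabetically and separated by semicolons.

stop stop; stop this; this stop; this this

Bigram counts meeting the condition (at least 5 times):
  stop stop: 6
  stop this: 7
  this stop: 8
  this this: 5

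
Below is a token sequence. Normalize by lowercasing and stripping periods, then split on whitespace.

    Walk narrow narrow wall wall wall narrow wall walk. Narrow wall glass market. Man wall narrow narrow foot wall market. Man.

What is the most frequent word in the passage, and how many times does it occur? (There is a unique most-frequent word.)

"wall", 7 times

Unigram frequencies (highest first):
  wall: 7
  narrow: 6
  walk: 2
  market: 2
  man: 2
  glass: 1
  … (1 more, each ≤ 1)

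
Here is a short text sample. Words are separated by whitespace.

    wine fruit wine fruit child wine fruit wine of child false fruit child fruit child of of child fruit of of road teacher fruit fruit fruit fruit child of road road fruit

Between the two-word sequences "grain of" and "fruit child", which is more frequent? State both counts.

"grain of": 0 occurrences
"fruit child": 4 occurrences

"fruit child" (4 vs 0)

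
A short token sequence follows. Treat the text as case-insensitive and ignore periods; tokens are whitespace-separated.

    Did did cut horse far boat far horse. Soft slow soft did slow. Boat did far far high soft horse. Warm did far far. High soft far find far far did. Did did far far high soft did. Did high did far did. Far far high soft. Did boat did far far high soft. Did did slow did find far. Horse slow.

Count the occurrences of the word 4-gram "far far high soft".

Scanning the 59 overlapping 4-gram windows for "far far high soft":
  position 16–19: far far high soft
  position 23–26: far far high soft
  position 34–37: far far high soft
  position 44–47: far far high soft
  position 51–54: far far high soft

5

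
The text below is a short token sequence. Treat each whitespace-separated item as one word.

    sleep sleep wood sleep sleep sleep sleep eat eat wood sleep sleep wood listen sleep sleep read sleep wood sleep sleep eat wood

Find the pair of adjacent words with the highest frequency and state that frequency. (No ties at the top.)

"sleep sleep", 7 times

Bigram frequencies (highest first):
  sleep sleep: 7
  sleep wood: 3
  wood sleep: 3
  sleep eat: 2
  eat wood: 2
  eat eat: 1
  … (4 more, each ≤ 1)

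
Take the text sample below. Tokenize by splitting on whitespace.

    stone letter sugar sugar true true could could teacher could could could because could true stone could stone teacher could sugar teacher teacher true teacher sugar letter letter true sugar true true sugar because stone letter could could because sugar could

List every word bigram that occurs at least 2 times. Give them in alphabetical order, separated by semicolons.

could because; could could; stone letter; sugar true; teacher could; true sugar; true true

Bigram counts meeting the condition (at least 2 times):
  could because: 2
  could could: 4
  stone letter: 2
  sugar true: 2
  teacher could: 2
  true sugar: 2
  true true: 2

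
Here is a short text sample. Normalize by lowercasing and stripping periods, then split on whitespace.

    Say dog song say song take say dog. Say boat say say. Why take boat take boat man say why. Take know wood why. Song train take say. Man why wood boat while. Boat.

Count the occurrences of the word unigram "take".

5

Scanning the 34 tokens for "take":
  position 6: take
  position 14: take
  position 16: take
  position 21: take
  position 27: take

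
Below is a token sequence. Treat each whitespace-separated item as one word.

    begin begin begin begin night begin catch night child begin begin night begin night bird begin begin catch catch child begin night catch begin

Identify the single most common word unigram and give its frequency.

Unigram frequencies (highest first):
  begin: 12
  night: 5
  catch: 4
  child: 2
  bird: 1

"begin", 12 times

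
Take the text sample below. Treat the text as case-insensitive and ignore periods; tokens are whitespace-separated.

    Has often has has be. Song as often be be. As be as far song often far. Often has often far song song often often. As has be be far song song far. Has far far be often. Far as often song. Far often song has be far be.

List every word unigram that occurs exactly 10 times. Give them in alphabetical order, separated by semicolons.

far; often

Unigram counts meeting the condition (exactly 10 times):
  far: 10
  often: 10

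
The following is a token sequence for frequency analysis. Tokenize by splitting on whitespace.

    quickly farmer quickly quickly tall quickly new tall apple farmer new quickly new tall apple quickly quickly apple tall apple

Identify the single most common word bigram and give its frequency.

Bigram frequencies (highest first):
  tall apple: 3
  quickly quickly: 2
  quickly new: 2
  new tall: 2
  quickly farmer: 1
  farmer quickly: 1
  … (8 more, each ≤ 1)

"tall apple", 3 times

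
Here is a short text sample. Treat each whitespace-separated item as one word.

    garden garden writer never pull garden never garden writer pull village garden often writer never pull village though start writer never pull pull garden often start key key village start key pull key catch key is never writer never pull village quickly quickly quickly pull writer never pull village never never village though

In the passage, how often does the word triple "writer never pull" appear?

5

Scanning the 51 overlapping trigram windows for "writer never pull":
  position 3–5: writer never pull
  position 14–16: writer never pull
  position 20–22: writer never pull
  position 38–40: writer never pull
  position 46–48: writer never pull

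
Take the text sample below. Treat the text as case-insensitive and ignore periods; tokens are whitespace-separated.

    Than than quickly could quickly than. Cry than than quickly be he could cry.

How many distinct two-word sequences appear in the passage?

11

14 tokens → 13 bigram windows in total.
Repeated bigrams (each contributes count−1 duplicates):
  than quickly: 2
  than than: 2
2 duplicate windows → 13 − 2 = 11 distinct.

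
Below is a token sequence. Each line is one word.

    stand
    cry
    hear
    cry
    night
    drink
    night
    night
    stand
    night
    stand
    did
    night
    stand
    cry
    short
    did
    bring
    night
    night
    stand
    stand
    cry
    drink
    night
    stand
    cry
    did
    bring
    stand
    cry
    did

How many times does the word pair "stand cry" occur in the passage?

Scanning the 31 overlapping bigram windows for "stand cry":
  position 1–2: stand cry
  position 14–15: stand cry
  position 22–23: stand cry
  position 26–27: stand cry
  position 30–31: stand cry

5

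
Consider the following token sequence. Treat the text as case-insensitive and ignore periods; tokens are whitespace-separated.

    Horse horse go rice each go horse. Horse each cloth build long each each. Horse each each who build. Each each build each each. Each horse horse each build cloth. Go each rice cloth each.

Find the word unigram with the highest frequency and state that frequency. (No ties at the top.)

"each", 14 times

Unigram frequencies (highest first):
  each: 14
  horse: 7
  build: 4
  go: 3
  cloth: 3
  rice: 2
  … (2 more, each ≤ 1)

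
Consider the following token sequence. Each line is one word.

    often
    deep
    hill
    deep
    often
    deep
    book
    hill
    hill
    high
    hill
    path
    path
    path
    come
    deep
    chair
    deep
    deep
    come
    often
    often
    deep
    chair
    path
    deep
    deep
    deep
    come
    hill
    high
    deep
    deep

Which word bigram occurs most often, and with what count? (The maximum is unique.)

"deep deep", 4 times

Bigram frequencies (highest first):
  deep deep: 4
  often deep: 3
  hill high: 2
  path path: 2
  deep chair: 2
  deep come: 2
  … (17 more, each ≤ 1)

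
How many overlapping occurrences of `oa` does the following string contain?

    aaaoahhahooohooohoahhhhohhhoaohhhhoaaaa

4

Sliding a length-2 window over the 39 characters (38 positions):
  position 4–5: oa
  position 18–19: oa
  position 28–29: oa
  position 35–36: oa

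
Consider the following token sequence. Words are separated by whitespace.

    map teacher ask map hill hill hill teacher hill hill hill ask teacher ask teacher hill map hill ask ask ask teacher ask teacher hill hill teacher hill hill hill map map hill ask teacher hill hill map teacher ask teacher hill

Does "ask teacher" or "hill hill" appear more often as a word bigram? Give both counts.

"ask teacher": 6 occurrences
"hill hill": 8 occurrences

"hill hill" (8 vs 6)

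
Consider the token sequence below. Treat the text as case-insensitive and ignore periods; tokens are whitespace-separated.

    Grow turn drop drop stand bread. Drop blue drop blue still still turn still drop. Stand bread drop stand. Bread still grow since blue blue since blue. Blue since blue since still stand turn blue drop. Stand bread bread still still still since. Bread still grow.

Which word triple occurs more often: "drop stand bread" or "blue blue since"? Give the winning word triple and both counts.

"drop stand bread": 4 occurrences
"blue blue since": 2 occurrences

"drop stand bread" (4 vs 2)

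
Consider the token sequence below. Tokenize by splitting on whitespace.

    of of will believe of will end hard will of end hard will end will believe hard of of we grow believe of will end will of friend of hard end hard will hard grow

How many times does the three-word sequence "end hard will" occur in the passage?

3

Scanning the 33 overlapping trigram windows for "end hard will":
  position 7–9: end hard will
  position 11–13: end hard will
  position 31–33: end hard will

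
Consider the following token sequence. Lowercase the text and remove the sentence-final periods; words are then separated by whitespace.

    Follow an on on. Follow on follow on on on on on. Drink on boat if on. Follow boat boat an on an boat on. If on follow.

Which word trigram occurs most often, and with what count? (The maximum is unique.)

"on on on", 3 times

Trigram frequencies (highest first):
  on on on: 3
  on follow on: 2
  if on follow: 2
  follow an on: 1
  an on on: 1
  on on follow: 1
  … (16 more, each ≤ 1)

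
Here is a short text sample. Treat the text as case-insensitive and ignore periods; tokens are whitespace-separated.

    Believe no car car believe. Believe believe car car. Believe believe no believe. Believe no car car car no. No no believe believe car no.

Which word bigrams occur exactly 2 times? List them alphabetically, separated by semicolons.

Bigram counts meeting the condition (exactly 2 times):
  believe car: 2
  car believe: 2
  car no: 2
  no believe: 2
  no car: 2
  no no: 2

believe car; car believe; car no; no believe; no car; no no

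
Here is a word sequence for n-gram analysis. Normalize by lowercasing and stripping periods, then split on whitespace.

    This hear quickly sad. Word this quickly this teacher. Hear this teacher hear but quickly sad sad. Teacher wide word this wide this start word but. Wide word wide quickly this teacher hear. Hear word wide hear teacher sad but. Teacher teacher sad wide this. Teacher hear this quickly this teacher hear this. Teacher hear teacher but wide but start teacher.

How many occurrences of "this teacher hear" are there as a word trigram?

6

Scanning the 59 overlapping trigram windows for "this teacher hear":
  position 8–10: this teacher hear
  position 11–13: this teacher hear
  position 31–33: this teacher hear
  position 45–47: this teacher hear
  position 50–52: this teacher hear
  position 53–55: this teacher hear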